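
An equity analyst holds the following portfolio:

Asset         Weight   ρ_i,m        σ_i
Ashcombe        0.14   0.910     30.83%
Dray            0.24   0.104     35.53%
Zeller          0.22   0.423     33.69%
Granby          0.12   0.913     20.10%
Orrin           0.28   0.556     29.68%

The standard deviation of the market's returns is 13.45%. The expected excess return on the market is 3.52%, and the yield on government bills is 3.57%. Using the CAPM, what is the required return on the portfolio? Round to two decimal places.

β_Ashcombe = 0.910 × 30.83% / 13.45% = 2.0859
β_Dray = 0.104 × 35.53% / 13.45% = 0.2747
β_Zeller = 0.423 × 33.69% / 13.45% = 1.0595
β_Granby = 0.913 × 20.10% / 13.45% = 1.3644
β_Orrin = 0.556 × 29.68% / 13.45% = 1.2269
β_P = Σ w_i β_i = 0.14×2.0859 + 0.24×0.2747 + 0.22×1.0595 + 0.12×1.3644 + 0.28×1.2269 = 1.0983
E(R_P) = R_f + β_P × MRP = 3.57% + 1.0983 × 3.52% = 7.44%

7.44%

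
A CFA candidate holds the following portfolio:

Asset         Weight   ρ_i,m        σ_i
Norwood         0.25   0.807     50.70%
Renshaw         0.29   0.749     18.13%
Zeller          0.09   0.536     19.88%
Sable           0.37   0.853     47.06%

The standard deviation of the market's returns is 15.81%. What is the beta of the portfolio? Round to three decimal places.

β_Norwood = 0.807 × 50.70% / 15.81% = 2.5879
β_Renshaw = 0.749 × 18.13% / 15.81% = 0.8589
β_Zeller = 0.536 × 19.88% / 15.81% = 0.6740
β_Sable = 0.853 × 47.06% / 15.81% = 2.5390
β_P = Σ w_i β_i = 0.25×2.5879 + 0.29×0.8589 + 0.09×0.6740 + 0.37×2.5390 = 1.8961

1.896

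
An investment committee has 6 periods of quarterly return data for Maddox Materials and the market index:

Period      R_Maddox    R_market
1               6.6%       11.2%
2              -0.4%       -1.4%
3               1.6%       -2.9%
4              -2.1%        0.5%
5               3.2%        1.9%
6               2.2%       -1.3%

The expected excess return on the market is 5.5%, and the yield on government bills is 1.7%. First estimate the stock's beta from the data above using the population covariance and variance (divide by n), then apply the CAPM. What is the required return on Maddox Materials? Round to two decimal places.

Mean R_i = (6.6 − 0.4 + 1.6 − 2.1 + 3.2 + 2.2) / 6 = 1.8500%
Mean R_m = (11.2 − 1.4 − 2.9 + 0.5 + 1.9 − 1.3) / 6 = 1.3333%
Σ(R_i − R̄_i)(R_m − R̄_m) = 57.2100  ⇒  Cov = 57.2100 / 6 = 9.5350
Σ(R_m − R̄_m)² = 130.6933  ⇒  Var(R_m) = 130.6933 / 6 = 21.7822
β = Cov / Var(R_m) = 9.5350 / 21.7822 = 0.4377
E(R) = R_f + β × MRP = 1.7% + 0.4377 × 5.5% = 4.11%

4.11%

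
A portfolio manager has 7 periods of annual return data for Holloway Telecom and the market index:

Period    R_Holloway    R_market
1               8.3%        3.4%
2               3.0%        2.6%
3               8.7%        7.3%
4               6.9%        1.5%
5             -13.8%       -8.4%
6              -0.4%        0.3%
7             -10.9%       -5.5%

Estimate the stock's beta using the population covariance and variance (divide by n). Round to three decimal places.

1.635

Mean R_i = (8.3 + 3.0 + 8.7 + 6.9 − 13.8 − 0.4 − 10.9) / 7 = 0.2571%
Mean R_m = (3.4 + 2.6 + 7.3 + 1.5 − 8.4 + 0.3 − 5.5) / 7 = 0.1714%
Σ(R_i − R̄_i)(R_m − R̄_m) = 285.3214  ⇒  Cov = 285.3214 / 7 = 40.7602
Σ(R_m − R̄_m)² = 174.5543  ⇒  Var(R_m) = 174.5543 / 7 = 24.9363
β = Cov / Var(R_m) = 40.7602 / 24.9363 = 1.6346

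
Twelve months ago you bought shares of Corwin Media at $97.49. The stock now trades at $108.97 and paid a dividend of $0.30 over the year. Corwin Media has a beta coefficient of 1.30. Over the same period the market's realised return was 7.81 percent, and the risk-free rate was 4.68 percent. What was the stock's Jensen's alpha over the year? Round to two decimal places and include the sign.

+3.33%

Realised HPR = (P1 + D1 − P0) / P0 = (108.97 + 0.30 − 97.49) / 97.49 = 11.78 / 97.49 = 12.0833%
MRP = 7.81% − 4.68% = 3.13%
CAPM required = R_f + β·MRP = 4.68% + 1.30 × 3.13% = 8.7490%
α = realised − required = 12.0833% − 8.7490% = +3.33%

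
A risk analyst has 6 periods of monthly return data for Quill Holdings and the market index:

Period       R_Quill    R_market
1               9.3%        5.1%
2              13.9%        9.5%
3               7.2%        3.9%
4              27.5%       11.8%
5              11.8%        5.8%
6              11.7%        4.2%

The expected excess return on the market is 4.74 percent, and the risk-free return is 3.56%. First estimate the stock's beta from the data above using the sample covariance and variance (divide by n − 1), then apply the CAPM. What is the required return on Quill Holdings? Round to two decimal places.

13.07%

Mean R_i = (9.3 + 13.9 + 7.2 + 27.5 + 11.8 + 11.7) / 6 = 13.5667%
Mean R_m = (5.1 + 9.5 + 3.9 + 11.8 + 5.8 + 4.2) / 6 = 6.7167%
Σ(R_i − R̄_i)(R_m − R̄_m) = 102.9033  ⇒  Cov = 102.9033 / 5 = 20.5807
Σ(R_m − R̄_m)² = 51.3083  ⇒  Var(R_m) = 51.3083 / 5 = 10.2617
β = Cov / Var(R_m) = 20.5807 / 10.2617 = 2.0056
E(R) = R_f + β × MRP = 3.56% + 2.0056 × 4.74% = 13.07%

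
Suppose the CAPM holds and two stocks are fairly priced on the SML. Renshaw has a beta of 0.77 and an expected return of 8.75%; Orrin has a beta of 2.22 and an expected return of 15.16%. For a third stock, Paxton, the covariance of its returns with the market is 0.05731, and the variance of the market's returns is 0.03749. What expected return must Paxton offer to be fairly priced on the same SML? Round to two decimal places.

MRP = (15.16% − 8.75%) / (2.22 − 0.77) = 4.4207%
R_f = 8.75% − 0.77 × 4.4207% = 5.3461%
β_Paxton = Cov / Var(R_m) = 0.05731 / 0.03749 = 1.5287
E(R_Paxton) = R_f + β × MRP = 5.3461% + 1.5287 × 4.4207% = 12.10%

12.10%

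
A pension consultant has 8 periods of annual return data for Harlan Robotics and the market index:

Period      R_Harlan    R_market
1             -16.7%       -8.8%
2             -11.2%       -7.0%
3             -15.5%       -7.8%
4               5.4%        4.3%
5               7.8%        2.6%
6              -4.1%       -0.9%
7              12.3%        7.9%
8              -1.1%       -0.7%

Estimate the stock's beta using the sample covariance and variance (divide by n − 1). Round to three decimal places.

Mean R_i = (-16.7 − 11.2 − 15.5 + 5.4 + 7.8 − 4.1 + 12.3 − 1.1) / 8 = -2.8875%
Mean R_m = (-8.8 − 7.0 − 7.8 + 4.3 + 2.6 − 0.9 + 7.9 − 0.7) / 8 = -1.3000%
Σ(R_i − R̄_i)(R_m − R̄_m) = 461.3600  ⇒  Cov = 461.3600 / 7 = 65.9086
Σ(R_m − R̄_m)² = 262.7200  ⇒  Var(R_m) = 262.7200 / 7 = 37.5314
β = Cov / Var(R_m) = 65.9086 / 37.5314 = 1.7561

1.756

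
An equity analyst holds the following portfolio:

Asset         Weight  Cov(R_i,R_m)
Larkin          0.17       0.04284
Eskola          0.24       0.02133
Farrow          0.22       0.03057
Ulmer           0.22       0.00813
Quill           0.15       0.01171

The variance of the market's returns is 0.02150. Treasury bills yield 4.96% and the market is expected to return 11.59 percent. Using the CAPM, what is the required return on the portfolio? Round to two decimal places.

β_Larkin = 0.04284 / 0.02150 = 1.9926
β_Eskola = 0.02133 / 0.02150 = 0.9921
β_Farrow = 0.03057 / 0.02150 = 1.4219
β_Ulmer = 0.00813 / 0.02150 = 0.3781
β_Quill = 0.01171 / 0.02150 = 0.5447
β_P = Σ w_i β_i = 0.17×1.9926 + 0.24×0.9921 + 0.22×1.4219 + 0.22×0.3781 + 0.15×0.5447 = 1.0546
MRP = 11.59% − 4.96% = 6.63%
E(R_P) = R_f + β_P × MRP = 4.96% + 1.0546 × 6.63% = 11.95%

11.95%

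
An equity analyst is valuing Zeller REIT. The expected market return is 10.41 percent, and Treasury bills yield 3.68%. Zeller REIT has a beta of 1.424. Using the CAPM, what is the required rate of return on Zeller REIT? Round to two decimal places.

Market risk premium = E(R_m) − R_f = 10.41% − 3.68% = 6.73%
E(R) = R_f + β × MRP = 3.68% + 1.424 × 6.73% = 13.26%

13.26%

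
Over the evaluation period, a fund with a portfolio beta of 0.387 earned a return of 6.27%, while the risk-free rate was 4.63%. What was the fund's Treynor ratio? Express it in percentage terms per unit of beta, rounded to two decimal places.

Treynor = (R_P − R_f) / β_P = (6.27% − 4.63%) / 0.3870 = 1.64% / 0.3870 = 4.24%

4.24%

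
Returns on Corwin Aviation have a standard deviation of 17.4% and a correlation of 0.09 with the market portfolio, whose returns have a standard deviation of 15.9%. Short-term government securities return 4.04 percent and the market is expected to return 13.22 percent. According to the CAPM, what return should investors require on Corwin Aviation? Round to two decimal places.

β = ρ × σ_i / σ_m = 0.09 × 17.4% / 15.9% = 0.0985
MRP = 13.22% − 4.04% = 9.18%
E(R) = 4.04% + 0.0985 × 9.18% = 4.94%

4.94%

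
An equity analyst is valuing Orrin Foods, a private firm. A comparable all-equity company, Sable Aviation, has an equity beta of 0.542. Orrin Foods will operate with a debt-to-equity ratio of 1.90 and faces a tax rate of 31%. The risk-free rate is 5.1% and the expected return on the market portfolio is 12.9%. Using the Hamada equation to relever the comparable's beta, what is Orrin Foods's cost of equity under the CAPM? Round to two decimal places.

14.87%

β_L = β_U × [1 + (1 − t)(D/E)] = 0.542 × [1 + (1 − 0.31) × 1.90]
    = 0.542 × [1 + 0.69 × 1.90] = 0.542 × 2.3110 = 1.2526
MRP = 12.9% − 5.1% = 7.80%
E(R) = R_f + β_L × MRP = 5.1% + 1.2526 × 7.8% = 14.87%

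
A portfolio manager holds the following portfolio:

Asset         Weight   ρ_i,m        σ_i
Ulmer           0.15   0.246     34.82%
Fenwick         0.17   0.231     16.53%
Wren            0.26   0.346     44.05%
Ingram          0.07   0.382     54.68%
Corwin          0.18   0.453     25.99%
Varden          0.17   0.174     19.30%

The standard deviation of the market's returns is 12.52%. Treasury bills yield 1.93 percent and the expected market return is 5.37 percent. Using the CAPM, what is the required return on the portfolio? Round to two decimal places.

β_Ulmer = 0.246 × 34.82% / 12.52% = 0.6842
β_Fenwick = 0.231 × 16.53% / 12.52% = 0.3050
β_Wren = 0.346 × 44.05% / 12.52% = 1.2174
β_Ingram = 0.382 × 54.68% / 12.52% = 1.6684
β_Corwin = 0.453 × 25.99% / 12.52% = 0.9404
β_Varden = 0.174 × 19.30% / 12.52% = 0.2682
β_P = Σ w_i β_i = 0.15×0.6842 + 0.17×0.3050 + 0.26×1.2174 + 0.07×1.6684 + 0.18×0.9404 + 0.17×0.2682 = 0.8027
MRP = 5.37% − 1.93% = 3.44%
E(R_P) = R_f + β_P × MRP = 1.93% + 0.8027 × 3.44% = 4.69%

4.69%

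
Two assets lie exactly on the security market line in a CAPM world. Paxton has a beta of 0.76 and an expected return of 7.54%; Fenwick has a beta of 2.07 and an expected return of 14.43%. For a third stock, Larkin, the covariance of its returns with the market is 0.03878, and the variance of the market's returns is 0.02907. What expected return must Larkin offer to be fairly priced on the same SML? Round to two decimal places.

10.56%

MRP = (14.43% − 7.54%) / (2.07 − 0.76) = 5.2595%
R_f = 7.54% − 0.76 × 5.2595% = 3.5428%
β_Larkin = Cov / Var(R_m) = 0.03878 / 0.02907 = 1.3340
E(R_Larkin) = R_f + β × MRP = 3.5428% + 1.3340 × 5.2595% = 10.56%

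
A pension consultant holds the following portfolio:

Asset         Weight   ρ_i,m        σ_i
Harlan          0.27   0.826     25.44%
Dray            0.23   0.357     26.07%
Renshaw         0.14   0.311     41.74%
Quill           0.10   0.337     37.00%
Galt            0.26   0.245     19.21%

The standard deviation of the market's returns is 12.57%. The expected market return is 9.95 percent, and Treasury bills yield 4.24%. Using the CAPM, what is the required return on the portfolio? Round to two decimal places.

9.74%

β_Harlan = 0.826 × 25.44% / 12.57% = 1.6717
β_Dray = 0.357 × 26.07% / 12.57% = 0.7404
β_Renshaw = 0.311 × 41.74% / 12.57% = 1.0327
β_Quill = 0.337 × 37.00% / 12.57% = 0.9920
β_Galt = 0.245 × 19.21% / 12.57% = 0.3744
β_P = Σ w_i β_i = 0.27×1.6717 + 0.23×0.7404 + 0.14×1.0327 + 0.10×0.9920 + 0.26×0.3744 = 0.9628
MRP = 9.95% − 4.24% = 5.71%
E(R_P) = R_f + β_P × MRP = 4.24% + 0.9628 × 5.71% = 9.74%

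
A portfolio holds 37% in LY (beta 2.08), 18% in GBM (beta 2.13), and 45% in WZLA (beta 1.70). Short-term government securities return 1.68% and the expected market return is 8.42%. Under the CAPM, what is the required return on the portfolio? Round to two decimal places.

β_P = Σ w_i β_i = 0.37×2.08 + 0.18×2.13 + 0.45×1.70 = 1.9180
MRP = 8.42% − 1.68% = 6.74%
E(R_P) = R_f + β_P × MRP = 1.68% + 1.9180 × 6.74% = 14.61%

14.61%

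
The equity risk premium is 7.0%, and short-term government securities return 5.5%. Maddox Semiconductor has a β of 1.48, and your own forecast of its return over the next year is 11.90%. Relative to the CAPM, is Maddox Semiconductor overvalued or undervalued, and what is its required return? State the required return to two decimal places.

Required return = R_f + β·MRP = 5.5% + 1.48 × 7.0% = 15.86%
Forecast 11.90% < required 15.86% → the stock plots below the SML → overvalued.

Overvalued; required return 15.86%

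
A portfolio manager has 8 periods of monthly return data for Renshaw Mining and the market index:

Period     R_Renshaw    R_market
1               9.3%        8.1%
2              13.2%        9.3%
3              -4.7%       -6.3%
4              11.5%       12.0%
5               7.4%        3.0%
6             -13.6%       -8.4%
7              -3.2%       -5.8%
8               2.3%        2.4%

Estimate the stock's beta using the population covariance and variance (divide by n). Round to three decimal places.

1.134

Mean R_i = (9.3 + 13.2 − 4.7 + 11.5 + 7.4 − 13.6 − 3.2 + 2.3) / 8 = 2.7750%
Mean R_m = (8.1 + 9.3 − 6.3 + 12.0 + 3.0 − 8.4 − 5.8 + 2.4) / 8 = 1.7875%
Σ(R_i − R̄_i)(R_m − R̄_m) = 486.5375  ⇒  Cov = 486.5375 / 8 = 60.8172
Σ(R_m − R̄_m)² = 429.1888  ⇒  Var(R_m) = 429.1888 / 8 = 53.6486
β = Cov / Var(R_m) = 60.8172 / 53.6486 = 1.1336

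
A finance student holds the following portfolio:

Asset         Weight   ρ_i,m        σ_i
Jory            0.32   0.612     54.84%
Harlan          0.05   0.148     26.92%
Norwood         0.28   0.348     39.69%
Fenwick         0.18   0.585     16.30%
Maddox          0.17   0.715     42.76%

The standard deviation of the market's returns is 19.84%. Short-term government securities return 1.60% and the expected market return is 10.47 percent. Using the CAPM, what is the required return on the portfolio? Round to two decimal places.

11.31%

β_Jory = 0.612 × 54.84% / 19.84% = 1.6916
β_Harlan = 0.148 × 26.92% / 19.84% = 0.2008
β_Norwood = 0.348 × 39.69% / 19.84% = 0.6962
β_Fenwick = 0.585 × 16.30% / 19.84% = 0.4806
β_Maddox = 0.715 × 42.76% / 19.84% = 1.5410
β_P = Σ w_i β_i = 0.32×1.6916 + 0.05×0.2008 + 0.28×0.6962 + 0.18×0.4806 + 0.17×1.5410 = 1.0948
MRP = 10.47% − 1.60% = 8.87%
E(R_P) = R_f + β_P × MRP = 1.60% + 1.0948 × 8.87% = 11.31%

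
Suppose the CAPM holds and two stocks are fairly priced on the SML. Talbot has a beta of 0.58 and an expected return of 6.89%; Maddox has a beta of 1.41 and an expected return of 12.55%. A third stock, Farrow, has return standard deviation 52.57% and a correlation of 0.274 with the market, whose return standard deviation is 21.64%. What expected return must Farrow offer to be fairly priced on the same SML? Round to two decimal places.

7.47%

MRP = (12.55% − 6.89%) / (1.41 − 0.58) = 6.8193%
R_f = 6.89% − 0.58 × 6.8193% = 2.9348%
β_Farrow = ρ·σ_i/σ_m = 0.274 × 52.57 / 21.64 = 0.6656
E(R_Farrow) = R_f + β × MRP = 2.9348% + 0.6656 × 6.8193% = 7.47%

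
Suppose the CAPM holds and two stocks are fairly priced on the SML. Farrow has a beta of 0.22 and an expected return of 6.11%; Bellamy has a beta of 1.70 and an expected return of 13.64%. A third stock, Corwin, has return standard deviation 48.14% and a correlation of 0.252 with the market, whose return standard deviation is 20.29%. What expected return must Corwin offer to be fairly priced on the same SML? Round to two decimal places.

8.03%

MRP = (13.64% − 6.11%) / (1.70 − 0.22) = 5.0878%
R_f = 6.11% − 0.22 × 5.0878% = 4.9907%
β_Corwin = ρ·σ_i/σ_m = 0.252 × 48.14 / 20.29 = 0.5979
E(R_Corwin) = R_f + β × MRP = 4.9907% + 0.5979 × 5.0878% = 8.03%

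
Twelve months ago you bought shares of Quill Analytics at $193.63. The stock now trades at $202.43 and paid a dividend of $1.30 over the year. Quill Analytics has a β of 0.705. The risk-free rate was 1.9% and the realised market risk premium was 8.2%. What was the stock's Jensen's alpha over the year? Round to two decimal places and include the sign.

Realised HPR = (P1 + D1 − P0) / P0 = (202.43 + 1.30 − 193.63) / 193.63 = 10.10 / 193.63 = 5.2161%
CAPM required = R_f + β·MRP = 1.9% + 0.705 × 8.2% = 7.6810%
α = realised − required = 5.2161% − 7.6810% = -2.46%

-2.46%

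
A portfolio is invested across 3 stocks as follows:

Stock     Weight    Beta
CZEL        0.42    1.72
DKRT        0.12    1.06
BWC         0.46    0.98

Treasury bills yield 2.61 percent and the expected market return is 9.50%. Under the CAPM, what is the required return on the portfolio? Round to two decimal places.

β_P = Σ w_i β_i = 0.42×1.72 + 0.12×1.06 + 0.46×0.98 = 1.3004
MRP = 9.50% − 2.61% = 6.89%
E(R_P) = R_f + β_P × MRP = 2.61% + 1.3004 × 6.89% = 11.57%

11.57%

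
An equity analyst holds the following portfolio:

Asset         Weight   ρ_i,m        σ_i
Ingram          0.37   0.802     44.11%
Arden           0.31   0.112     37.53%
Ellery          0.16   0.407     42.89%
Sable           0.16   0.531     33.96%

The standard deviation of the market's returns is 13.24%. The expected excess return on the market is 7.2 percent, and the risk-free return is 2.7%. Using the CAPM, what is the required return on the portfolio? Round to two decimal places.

β_Ingram = 0.802 × 44.11% / 13.24% = 2.6719
β_Arden = 0.112 × 37.53% / 13.24% = 0.3175
β_Ellery = 0.407 × 42.89% / 13.24% = 1.3184
β_Sable = 0.531 × 33.96% / 13.24% = 1.3620
β_P = Σ w_i β_i = 0.37×2.6719 + 0.31×0.3175 + 0.16×1.3184 + 0.16×1.3620 = 1.5159
E(R_P) = R_f + β_P × MRP = 2.7% + 1.5159 × 7.2% = 13.61%

13.61%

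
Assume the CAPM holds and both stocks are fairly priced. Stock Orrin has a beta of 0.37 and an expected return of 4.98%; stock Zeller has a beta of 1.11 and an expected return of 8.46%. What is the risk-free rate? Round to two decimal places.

Both satisfy E(R) = R_f + β·MRP, so the slope of the SML is
MRP = (8.46% − 4.98%) / (1.11 − 0.37) = 3.48% / 0.74 = 4.7027%
R_f = E(R_Orrin) − β_Orrin·MRP = 4.98% − 0.37 × 4.7027% = 3.2400%

3.24%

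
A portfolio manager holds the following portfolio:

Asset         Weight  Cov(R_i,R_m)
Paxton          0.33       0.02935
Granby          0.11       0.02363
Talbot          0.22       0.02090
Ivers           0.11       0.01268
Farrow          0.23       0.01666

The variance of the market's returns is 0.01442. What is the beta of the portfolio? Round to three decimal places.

β_Paxton = 0.02935 / 0.01442 = 2.0354
β_Granby = 0.02363 / 0.01442 = 1.6387
β_Talbot = 0.02090 / 0.01442 = 1.4494
β_Ivers = 0.01268 / 0.01442 = 0.8793
β_Farrow = 0.01666 / 0.01442 = 1.1553
β_P = Σ w_i β_i = 0.33×2.0354 + 0.11×1.6387 + 0.22×1.4494 + 0.11×0.8793 + 0.23×1.1553 = 1.5332

1.533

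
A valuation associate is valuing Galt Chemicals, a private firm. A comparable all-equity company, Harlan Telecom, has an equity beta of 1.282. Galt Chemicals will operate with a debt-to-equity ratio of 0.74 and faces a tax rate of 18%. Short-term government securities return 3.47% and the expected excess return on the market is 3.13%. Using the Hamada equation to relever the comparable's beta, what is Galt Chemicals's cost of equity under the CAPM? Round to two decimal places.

9.92%

β_L = β_U × [1 + (1 − t)(D/E)] = 1.282 × [1 + (1 − 0.18) × 0.74]
    = 1.282 × [1 + 0.82 × 0.74] = 1.282 × 1.6068 = 2.0599
E(R) = R_f + β_L × MRP = 3.47% + 2.0599 × 3.13% = 9.92%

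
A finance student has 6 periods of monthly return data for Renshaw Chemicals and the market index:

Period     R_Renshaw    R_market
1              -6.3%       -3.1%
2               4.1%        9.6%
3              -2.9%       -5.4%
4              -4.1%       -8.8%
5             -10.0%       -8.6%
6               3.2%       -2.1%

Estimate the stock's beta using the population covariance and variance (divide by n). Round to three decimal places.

0.612

Mean R_i = (-6.3 + 4.1 − 2.9 − 4.1 − 10.0 + 3.2) / 6 = -2.6667%
Mean R_m = (-3.1 + 9.6 − 5.4 − 8.8 − 8.6 − 2.1) / 6 = -3.0667%
Σ(R_i − R̄_i)(R_m − R̄_m) = 140.8433  ⇒  Cov = 140.8433 / 6 = 23.4739
Σ(R_m − R̄_m)² = 230.3133  ⇒  Var(R_m) = 230.3133 / 6 = 38.3856
β = Cov / Var(R_m) = 23.4739 / 38.3856 = 0.6115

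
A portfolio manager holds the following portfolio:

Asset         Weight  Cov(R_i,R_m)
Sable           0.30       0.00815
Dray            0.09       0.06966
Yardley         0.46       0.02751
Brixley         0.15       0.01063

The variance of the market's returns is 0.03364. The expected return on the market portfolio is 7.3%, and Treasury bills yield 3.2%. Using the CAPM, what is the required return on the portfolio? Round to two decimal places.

6.00%

β_Sable = 0.00815 / 0.03364 = 0.2423
β_Dray = 0.06966 / 0.03364 = 2.0707
β_Yardley = 0.02751 / 0.03364 = 0.8178
β_Brixley = 0.01063 / 0.03364 = 0.3160
β_P = Σ w_i β_i = 0.30×0.2423 + 0.09×2.0707 + 0.46×0.8178 + 0.15×0.3160 = 0.6826
MRP = 7.3% − 3.2% = 4.10%
E(R_P) = R_f + β_P × MRP = 3.2% + 0.6826 × 4.1% = 6.00%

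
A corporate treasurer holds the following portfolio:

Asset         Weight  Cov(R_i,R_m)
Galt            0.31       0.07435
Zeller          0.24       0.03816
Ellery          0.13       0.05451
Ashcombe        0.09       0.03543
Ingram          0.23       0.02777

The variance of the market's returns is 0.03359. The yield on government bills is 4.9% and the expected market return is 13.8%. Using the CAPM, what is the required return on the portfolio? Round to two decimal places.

17.85%

β_Galt = 0.07435 / 0.03359 = 2.2135
β_Zeller = 0.03816 / 0.03359 = 1.1361
β_Ellery = 0.05451 / 0.03359 = 1.6228
β_Ashcombe = 0.03543 / 0.03359 = 1.0548
β_Ingram = 0.02777 / 0.03359 = 0.8267
β_P = Σ w_i β_i = 0.31×2.2135 + 0.24×1.1361 + 0.13×1.6228 + 0.09×1.0548 + 0.23×0.8267 = 1.4549
MRP = 13.8% − 4.9% = 8.90%
E(R_P) = R_f + β_P × MRP = 4.9% + 1.4549 × 8.9% = 17.85%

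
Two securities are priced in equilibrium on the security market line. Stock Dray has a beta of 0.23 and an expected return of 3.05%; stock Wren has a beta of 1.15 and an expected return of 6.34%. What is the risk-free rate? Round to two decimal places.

2.23%

Both satisfy E(R) = R_f + β·MRP, so the slope of the SML is
MRP = (6.34% − 3.05%) / (1.15 − 0.23) = 3.29% / 0.92 = 3.5761%
R_f = E(R_Dray) − β_Dray·MRP = 3.05% − 0.23 × 3.5761% = 2.2275%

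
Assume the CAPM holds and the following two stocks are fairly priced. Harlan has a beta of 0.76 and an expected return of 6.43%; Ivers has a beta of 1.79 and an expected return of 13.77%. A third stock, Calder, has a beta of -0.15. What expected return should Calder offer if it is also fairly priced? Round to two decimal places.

MRP (SML slope) = (13.77% − 6.43%) / (1.79 − 0.76) = 7.34% / 1.03 = 7.1262%
R_f (intercept) = 6.43% − 0.76 × 7.1262% = 1.0141%
E(R_Calder) = R_f + β × MRP = 1.0141% + -0.15 × 7.1262% = -0.05%

-0.05%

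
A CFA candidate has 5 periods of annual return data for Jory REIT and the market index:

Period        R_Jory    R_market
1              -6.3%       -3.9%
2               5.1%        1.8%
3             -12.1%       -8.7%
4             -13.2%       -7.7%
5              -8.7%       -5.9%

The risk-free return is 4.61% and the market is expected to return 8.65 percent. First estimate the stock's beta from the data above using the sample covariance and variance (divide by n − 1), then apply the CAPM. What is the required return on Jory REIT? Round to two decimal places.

11.63%

Mean R_i = (-6.3 + 5.1 − 12.1 − 13.2 − 8.7) / 5 = -7.0400%
Mean R_m = (-3.9 + 1.8 − 8.7 − 7.7 − 5.9) / 5 = -4.8800%
Σ(R_i − R̄_i)(R_m − R̄_m) = 120.2140  ⇒  Cov = 120.2140 / 4 = 30.0535
Σ(R_m − R̄_m)² = 69.1680  ⇒  Var(R_m) = 69.1680 / 4 = 17.2920
β = Cov / Var(R_m) = 30.0535 / 17.2920 = 1.7380
MRP = 8.65% − 4.61% = 4.04%
E(R) = R_f + β × MRP = 4.61% + 1.7380 × 4.04% = 11.63%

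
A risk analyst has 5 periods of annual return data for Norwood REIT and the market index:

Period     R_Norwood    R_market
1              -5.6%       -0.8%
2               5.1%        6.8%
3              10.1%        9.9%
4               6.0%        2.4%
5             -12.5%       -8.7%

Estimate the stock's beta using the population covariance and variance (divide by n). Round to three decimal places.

1.233

Mean R_i = (-5.6 + 5.1 + 10.1 + 6.0 − 12.5) / 5 = 0.6200%
Mean R_m = (-0.8 + 6.8 + 9.9 + 2.4 − 8.7) / 5 = 1.9200%
Σ(R_i − R̄_i)(R_m − R̄_m) = 256.3480  ⇒  Cov = 256.3480 / 5 = 51.2696
Σ(R_m − R̄_m)² = 207.9080  ⇒  Var(R_m) = 207.9080 / 5 = 41.5816
β = Cov / Var(R_m) = 51.2696 / 41.5816 = 1.2330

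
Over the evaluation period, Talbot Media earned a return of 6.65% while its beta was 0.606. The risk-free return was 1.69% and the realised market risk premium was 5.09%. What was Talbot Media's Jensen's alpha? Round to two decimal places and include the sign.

+1.88%

CAPM benchmark = R_f + β(R_m − R_f) = 1.69% + 0.606 × 5.09% = 4.77454%
α = actual − benchmark = 6.65% − 4.77454% = +1.88%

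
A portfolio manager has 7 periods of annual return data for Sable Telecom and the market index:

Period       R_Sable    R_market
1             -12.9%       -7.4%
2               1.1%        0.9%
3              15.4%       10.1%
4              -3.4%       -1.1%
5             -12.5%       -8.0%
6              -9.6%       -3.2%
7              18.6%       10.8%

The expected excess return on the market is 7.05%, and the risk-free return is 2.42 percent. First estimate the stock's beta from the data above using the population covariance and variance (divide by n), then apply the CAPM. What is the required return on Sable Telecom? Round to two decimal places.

Mean R_i = (-12.9 + 1.1 + 15.4 − 3.4 − 12.5 − 9.6 + 18.6) / 7 = -0.4714%
Mean R_m = (-7.4 + 0.9 + 10.1 − 1.1 − 8.0 − 3.2 + 10.8) / 7 = 0.3000%
Σ(R_i − R̄_i)(R_m − R̄_m) = 588.3200  ⇒  Cov = 588.3200 / 7 = 84.0457
Σ(R_m − R̄_m)² = 349.0400  ⇒  Var(R_m) = 349.0400 / 7 = 49.8629
β = Cov / Var(R_m) = 84.0457 / 49.8629 = 1.6855
E(R) = R_f + β × MRP = 2.42% + 1.6855 × 7.05% = 14.30%

14.30%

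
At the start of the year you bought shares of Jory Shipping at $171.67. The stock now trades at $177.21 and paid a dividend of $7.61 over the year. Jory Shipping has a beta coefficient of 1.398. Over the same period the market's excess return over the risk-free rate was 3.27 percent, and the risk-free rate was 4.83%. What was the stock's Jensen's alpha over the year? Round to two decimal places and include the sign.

Realised HPR = (P1 + D1 − P0) / P0 = (177.21 + 7.61 − 171.67) / 171.67 = 13.15 / 171.67 = 7.6600%
CAPM required = R_f + β·MRP = 4.83% + 1.398 × 3.27% = 9.40146%
α = realised − required = 7.6600% − 9.40146% = -1.74%

-1.74%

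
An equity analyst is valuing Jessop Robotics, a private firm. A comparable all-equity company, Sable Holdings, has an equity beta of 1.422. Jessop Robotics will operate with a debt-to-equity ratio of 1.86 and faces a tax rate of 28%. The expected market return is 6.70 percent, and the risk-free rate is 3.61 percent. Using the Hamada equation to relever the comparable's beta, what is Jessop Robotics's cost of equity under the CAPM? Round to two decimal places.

β_L = β_U × [1 + (1 − t)(D/E)] = 1.422 × [1 + (1 − 0.28) × 1.86]
    = 1.422 × [1 + 0.72 × 1.86] = 1.422 × 2.3392 = 3.3263
MRP = 6.70% − 3.61% = 3.09%
E(R) = R_f + β_L × MRP = 3.61% + 3.3263 × 3.09% = 13.89%

13.89%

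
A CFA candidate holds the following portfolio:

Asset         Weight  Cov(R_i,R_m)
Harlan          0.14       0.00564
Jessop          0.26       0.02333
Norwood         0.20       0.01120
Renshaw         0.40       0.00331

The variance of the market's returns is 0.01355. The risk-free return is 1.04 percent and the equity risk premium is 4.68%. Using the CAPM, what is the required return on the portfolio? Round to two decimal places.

β_Harlan = 0.00564 / 0.01355 = 0.4162
β_Jessop = 0.02333 / 0.01355 = 1.7218
β_Norwood = 0.01120 / 0.01355 = 0.8266
β_Renshaw = 0.00331 / 0.01355 = 0.2443
β_P = Σ w_i β_i = 0.14×0.4162 + 0.26×1.7218 + 0.20×0.8266 + 0.40×0.2443 = 0.7690
E(R_P) = R_f + β_P × MRP = 1.04% + 0.7690 × 4.68% = 4.64%

4.64%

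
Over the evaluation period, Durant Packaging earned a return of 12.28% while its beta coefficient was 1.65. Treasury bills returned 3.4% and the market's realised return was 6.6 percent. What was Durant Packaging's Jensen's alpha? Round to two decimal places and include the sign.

Market excess return = 6.6% − 3.4% = 3.20%
CAPM benchmark = R_f + β(R_m − R_f) = 3.4% + 1.65 × 3.2% = 8.6800%
α = actual − benchmark = 12.28% − 8.6800% = +3.60%

+3.60%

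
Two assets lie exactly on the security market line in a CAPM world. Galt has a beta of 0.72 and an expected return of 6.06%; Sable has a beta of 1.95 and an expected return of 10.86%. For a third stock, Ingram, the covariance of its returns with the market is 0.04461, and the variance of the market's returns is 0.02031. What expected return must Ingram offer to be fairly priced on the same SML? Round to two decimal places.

MRP = (10.86% − 6.06%) / (1.95 − 0.72) = 3.9024%
R_f = 6.06% − 0.72 × 3.9024% = 3.2503%
β_Ingram = Cov / Var(R_m) = 0.04461 / 0.02031 = 2.1965
E(R_Ingram) = R_f + β × MRP = 3.2503% + 2.1965 × 3.9024% = 11.82%

11.82%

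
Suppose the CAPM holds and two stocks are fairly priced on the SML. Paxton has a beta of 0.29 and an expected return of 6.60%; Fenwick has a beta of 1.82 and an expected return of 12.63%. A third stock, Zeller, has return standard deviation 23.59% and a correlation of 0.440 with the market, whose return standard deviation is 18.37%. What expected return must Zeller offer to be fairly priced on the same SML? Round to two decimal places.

7.68%

MRP = (12.63% − 6.60%) / (1.82 − 0.29) = 3.9412%
R_f = 6.60% − 0.29 × 3.9412% = 5.4571%
β_Zeller = ρ·σ_i/σ_m = 0.440 × 23.59 / 18.37 = 0.5650
E(R_Zeller) = R_f + β × MRP = 5.4571% + 0.5650 × 3.9412% = 7.68%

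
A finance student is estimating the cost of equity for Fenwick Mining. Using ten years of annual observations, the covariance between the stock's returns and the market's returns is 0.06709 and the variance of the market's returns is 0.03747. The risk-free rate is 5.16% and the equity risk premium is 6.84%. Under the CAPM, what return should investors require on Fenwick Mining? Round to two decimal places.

17.41%

β = Cov(R_i, R_m) / Var(R_m) = 0.06709 / 0.03747 = 1.7905
E(R) = R_f + β × MRP = 5.16% + 1.7905 × 6.84% = 17.41%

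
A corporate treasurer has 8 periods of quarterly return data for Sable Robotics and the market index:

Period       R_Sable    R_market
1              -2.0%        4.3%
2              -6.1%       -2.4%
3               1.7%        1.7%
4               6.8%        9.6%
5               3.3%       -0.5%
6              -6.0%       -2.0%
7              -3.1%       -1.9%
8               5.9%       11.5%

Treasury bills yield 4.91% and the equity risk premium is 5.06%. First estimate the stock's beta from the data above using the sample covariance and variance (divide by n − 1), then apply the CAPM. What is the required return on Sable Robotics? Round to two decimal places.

8.73%

Mean R_i = (-2.0 − 6.1 + 1.7 + 6.8 + 3.3 − 6.0 − 3.1 + 5.9) / 8 = 0.0625%
Mean R_m = (4.3 − 2.4 + 1.7 + 9.6 − 0.5 − 2.0 − 1.9 + 11.5) / 8 = 2.5375%
Σ(R_i − R̄_i)(R_m − R̄_m) = 157.0313  ⇒  Cov = 157.0313 / 7 = 22.4330
Σ(R_m − R̄_m)² = 207.8988  ⇒  Var(R_m) = 207.8988 / 7 = 29.6998
β = Cov / Var(R_m) = 22.4330 / 29.6998 = 0.7553
E(R) = R_f + β × MRP = 4.91% + 0.7553 × 5.06% = 8.73%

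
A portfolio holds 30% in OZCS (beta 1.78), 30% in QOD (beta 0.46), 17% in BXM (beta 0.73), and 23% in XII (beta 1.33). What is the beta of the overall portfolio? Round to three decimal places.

β_P = Σ w_i β_i = 0.30×1.78 + 0.30×0.46 + 0.17×0.73 + 0.23×1.33 = 1.1020

1.102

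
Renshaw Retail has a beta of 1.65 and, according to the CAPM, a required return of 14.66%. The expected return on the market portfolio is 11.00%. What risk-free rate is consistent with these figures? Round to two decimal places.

5.37%

E(R) = R_f + β(E(R_m) − R_f) = R_f(1 − β) + β·E(R_m)
14.66% = R_f × (1 − 1.65) + 1.65 × 11.00%
14.66% = R_f × -0.65 + 18.1500%
R_f = (14.66% − 18.1500%) / -0.65 = 5.37%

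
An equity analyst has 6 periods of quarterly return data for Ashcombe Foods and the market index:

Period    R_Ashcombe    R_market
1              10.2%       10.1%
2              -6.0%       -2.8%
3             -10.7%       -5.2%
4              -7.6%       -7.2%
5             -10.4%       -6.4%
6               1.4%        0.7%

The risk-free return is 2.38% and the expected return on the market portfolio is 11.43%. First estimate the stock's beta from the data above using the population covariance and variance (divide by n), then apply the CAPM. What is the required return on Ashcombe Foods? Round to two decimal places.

Mean R_i = (10.2 − 6.0 − 10.7 − 7.6 − 10.4 + 1.4) / 6 = -3.8500%
Mean R_m = (10.1 − 2.8 − 5.2 − 7.2 − 6.4 + 0.7) / 6 = -1.8000%
Σ(R_i − R̄_i)(R_m − R̄_m) = 256.1400  ⇒  Cov = 256.1400 / 6 = 42.6900
Σ(R_m − R̄_m)² = 210.7400  ⇒  Var(R_m) = 210.7400 / 6 = 35.1233
β = Cov / Var(R_m) = 42.6900 / 35.1233 = 1.2154
MRP = 11.43% − 2.38% = 9.05%
E(R) = R_f + β × MRP = 2.38% + 1.2154 × 9.05% = 13.38%

13.38%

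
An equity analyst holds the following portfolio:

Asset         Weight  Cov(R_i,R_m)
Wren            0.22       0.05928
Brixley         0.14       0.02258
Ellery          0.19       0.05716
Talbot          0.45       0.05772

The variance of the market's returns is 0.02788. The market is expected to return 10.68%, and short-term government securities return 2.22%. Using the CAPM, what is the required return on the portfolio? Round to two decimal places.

18.31%

β_Wren = 0.05928 / 0.02788 = 2.1263
β_Brixley = 0.02258 / 0.02788 = 0.8099
β_Ellery = 0.05716 / 0.02788 = 2.0502
β_Talbot = 0.05772 / 0.02788 = 2.0703
β_P = Σ w_i β_i = 0.22×2.1263 + 0.14×0.8099 + 0.19×2.0502 + 0.45×2.0703 = 1.9023
MRP = 10.68% − 2.22% = 8.46%
E(R_P) = R_f + β_P × MRP = 2.22% + 1.9023 × 8.46% = 18.31%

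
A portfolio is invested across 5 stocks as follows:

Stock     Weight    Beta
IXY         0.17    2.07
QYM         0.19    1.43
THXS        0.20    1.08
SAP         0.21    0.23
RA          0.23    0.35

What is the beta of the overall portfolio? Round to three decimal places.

0.968

β_P = Σ w_i β_i = 0.17×2.07 + 0.19×1.43 + 0.20×1.08 + 0.21×0.23 + 0.23×0.35 = 0.9684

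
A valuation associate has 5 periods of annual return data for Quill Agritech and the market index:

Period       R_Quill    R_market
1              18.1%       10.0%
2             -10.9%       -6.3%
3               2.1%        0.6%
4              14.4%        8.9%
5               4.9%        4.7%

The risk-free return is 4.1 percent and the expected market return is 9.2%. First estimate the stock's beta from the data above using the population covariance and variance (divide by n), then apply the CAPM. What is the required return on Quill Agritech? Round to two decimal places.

12.72%

Mean R_i = (18.1 − 10.9 + 2.1 + 14.4 + 4.9) / 5 = 5.7200%
Mean R_m = (10.0 − 6.3 + 0.6 + 8.9 + 4.7) / 5 = 3.5800%
Σ(R_i − R̄_i)(R_m − R̄_m) = 299.7320  ⇒  Cov = 299.7320 / 5 = 59.9464
Σ(R_m − R̄_m)² = 177.2680  ⇒  Var(R_m) = 177.2680 / 5 = 35.4536
β = Cov / Var(R_m) = 59.9464 / 35.4536 = 1.6908
MRP = 9.2% − 4.1% = 5.10%
E(R) = R_f + β × MRP = 4.1% + 1.6908 × 5.1% = 12.72%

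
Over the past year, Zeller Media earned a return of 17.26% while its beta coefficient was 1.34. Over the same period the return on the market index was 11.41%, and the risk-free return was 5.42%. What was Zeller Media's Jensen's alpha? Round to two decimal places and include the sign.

+3.81%

Market excess return = 11.41% − 5.42% = 5.99%
CAPM benchmark = R_f + β(R_m − R_f) = 5.42% + 1.34 × 5.99% = 13.4466%
α = actual − benchmark = 17.26% − 13.4466% = +3.81%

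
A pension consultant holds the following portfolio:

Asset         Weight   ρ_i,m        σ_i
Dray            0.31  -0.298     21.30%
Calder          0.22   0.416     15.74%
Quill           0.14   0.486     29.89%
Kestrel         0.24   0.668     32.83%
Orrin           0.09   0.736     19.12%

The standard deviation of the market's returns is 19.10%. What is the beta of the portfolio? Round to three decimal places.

β_Dray = -0.298 × 21.30% / 19.10% = -0.3323
β_Calder = 0.416 × 15.74% / 19.10% = 0.3428
β_Quill = 0.486 × 29.89% / 19.10% = 0.7606
β_Kestrel = 0.668 × 32.83% / 19.10% = 1.1482
β_Orrin = 0.736 × 19.12% / 19.10% = 0.7368
β_P = Σ w_i β_i = 0.31×-0.3323 + 0.22×0.3428 + 0.14×0.7606 + 0.24×1.1482 + 0.09×0.7368 = 0.4208

0.421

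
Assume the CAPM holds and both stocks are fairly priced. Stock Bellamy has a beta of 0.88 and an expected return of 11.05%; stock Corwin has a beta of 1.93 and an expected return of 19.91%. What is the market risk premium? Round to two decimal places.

Both satisfy E(R) = R_f + β·MRP, so the slope of the SML is
MRP = (19.91% − 11.05%) / (1.93 − 0.88) = 8.86% / 1.05 = 8.4381%

8.44%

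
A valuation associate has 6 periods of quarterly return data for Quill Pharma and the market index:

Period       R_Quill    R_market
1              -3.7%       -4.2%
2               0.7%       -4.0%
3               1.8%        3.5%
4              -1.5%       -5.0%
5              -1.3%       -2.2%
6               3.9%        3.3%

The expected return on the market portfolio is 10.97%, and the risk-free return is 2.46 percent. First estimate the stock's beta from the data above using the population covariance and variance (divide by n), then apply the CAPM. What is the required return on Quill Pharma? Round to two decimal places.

Mean R_i = (-3.7 + 0.7 + 1.8 − 1.5 − 1.3 + 3.9) / 6 = -0.0167%
Mean R_m = (-4.2 − 4.0 + 3.5 − 5.0 − 2.2 + 3.3) / 6 = -1.4333%
Σ(R_i − R̄_i)(R_m − R̄_m) = 42.1267  ⇒  Cov = 42.1267 / 6 = 7.0211
Σ(R_m − R̄_m)² = 74.2933  ⇒  Var(R_m) = 74.2933 / 6 = 12.3822
β = Cov / Var(R_m) = 7.0211 / 12.3822 = 0.5670
MRP = 10.97% − 2.46% = 8.51%
E(R) = R_f + β × MRP = 2.46% + 0.5670 × 8.51% = 7.29%

7.29%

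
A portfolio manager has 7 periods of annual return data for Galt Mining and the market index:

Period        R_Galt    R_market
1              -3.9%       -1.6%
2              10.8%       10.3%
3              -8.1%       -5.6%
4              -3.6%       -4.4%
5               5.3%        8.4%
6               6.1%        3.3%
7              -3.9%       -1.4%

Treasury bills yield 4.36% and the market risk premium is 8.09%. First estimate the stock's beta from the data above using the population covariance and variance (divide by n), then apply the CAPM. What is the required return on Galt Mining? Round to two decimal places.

12.94%

Mean R_i = (-3.9 + 10.8 − 8.1 − 3.6 + 5.3 + 6.1 − 3.9) / 7 = 0.3857%
Mean R_m = (-1.6 + 10.3 − 5.6 − 4.4 + 8.4 + 3.3 − 1.4) / 7 = 1.2857%
Σ(R_i − R̄_i)(R_m − R̄_m) = 245.3186  ⇒  Cov = 245.3186 / 7 = 35.0455
Σ(R_m − R̄_m)² = 231.2086  ⇒  Var(R_m) = 231.2086 / 7 = 33.0298
β = Cov / Var(R_m) = 35.0455 / 33.0298 = 1.0610
E(R) = R_f + β × MRP = 4.36% + 1.0610 × 8.09% = 12.94%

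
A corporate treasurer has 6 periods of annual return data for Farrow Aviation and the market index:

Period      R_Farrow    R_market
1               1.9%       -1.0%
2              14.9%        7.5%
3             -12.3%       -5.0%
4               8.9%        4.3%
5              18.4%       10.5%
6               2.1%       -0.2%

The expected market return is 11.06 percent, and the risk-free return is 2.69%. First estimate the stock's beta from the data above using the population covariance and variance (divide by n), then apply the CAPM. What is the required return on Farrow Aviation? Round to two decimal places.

Mean R_i = (1.9 + 14.9 − 12.3 + 8.9 + 18.4 + 2.1) / 6 = 5.6500%
Mean R_m = (-1.0 + 7.5 − 5.0 + 4.3 + 10.5 − 0.2) / 6 = 2.6833%
Σ(R_i − R̄_i)(R_m − R̄_m) = 311.4350  ⇒  Cov = 311.4350 / 6 = 51.9058
Σ(R_m − R̄_m)² = 167.8283  ⇒  Var(R_m) = 167.8283 / 6 = 27.9714
β = Cov / Var(R_m) = 51.9058 / 27.9714 = 1.8557
MRP = 11.06% − 2.69% = 8.37%
E(R) = R_f + β × MRP = 2.69% + 1.8557 × 8.37% = 18.22%

18.22%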